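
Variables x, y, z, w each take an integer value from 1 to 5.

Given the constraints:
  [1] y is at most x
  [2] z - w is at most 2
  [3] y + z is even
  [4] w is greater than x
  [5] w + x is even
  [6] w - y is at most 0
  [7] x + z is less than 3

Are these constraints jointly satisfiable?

Constraints 1, 4, and 6 give w ≤ y, y ≤ x, x < w. Chaining: w ≤ y ≤ x < w, which forces w < w — impossible.

Unsatisfiable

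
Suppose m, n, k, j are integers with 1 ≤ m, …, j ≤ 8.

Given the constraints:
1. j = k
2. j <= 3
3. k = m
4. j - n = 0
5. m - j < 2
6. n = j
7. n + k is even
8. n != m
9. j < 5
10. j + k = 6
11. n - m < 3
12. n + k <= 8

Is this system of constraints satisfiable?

Unsatisfiable

From constraints 1, 3, and 6, n = j = k = m, so n = m. But constraint 8 says n ≠ m. Contradiction.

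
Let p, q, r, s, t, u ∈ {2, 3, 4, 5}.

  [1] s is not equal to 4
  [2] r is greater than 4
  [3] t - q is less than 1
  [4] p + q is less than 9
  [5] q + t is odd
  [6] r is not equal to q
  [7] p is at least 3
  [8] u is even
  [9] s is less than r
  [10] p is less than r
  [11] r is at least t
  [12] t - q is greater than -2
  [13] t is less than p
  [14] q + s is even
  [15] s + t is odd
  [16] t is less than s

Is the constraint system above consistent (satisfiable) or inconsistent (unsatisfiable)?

Satisfiable

Take p = 4, q = 3, r = 5, s = 3, t = 2, u = 4. Then constraint 3: t - q = -1; constraint 4: p + q = 7, and every other listed constraint is also met.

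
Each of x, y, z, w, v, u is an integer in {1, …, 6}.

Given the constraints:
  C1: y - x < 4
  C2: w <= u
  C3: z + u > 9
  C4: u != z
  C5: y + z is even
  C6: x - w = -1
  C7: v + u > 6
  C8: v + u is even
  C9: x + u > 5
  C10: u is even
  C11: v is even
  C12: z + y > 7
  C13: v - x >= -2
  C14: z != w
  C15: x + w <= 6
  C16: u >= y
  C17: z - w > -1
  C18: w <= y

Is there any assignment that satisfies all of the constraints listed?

Satisfiable

The assignment x = 2, y = 5, z = 5, w = 3, v = 2, u = 6 works:
  constraint 1 holds since y - x = 3.
  constraint 3 holds since z + u = 11.
  constraint 6 holds since x - w = -1.
The rest check out directly.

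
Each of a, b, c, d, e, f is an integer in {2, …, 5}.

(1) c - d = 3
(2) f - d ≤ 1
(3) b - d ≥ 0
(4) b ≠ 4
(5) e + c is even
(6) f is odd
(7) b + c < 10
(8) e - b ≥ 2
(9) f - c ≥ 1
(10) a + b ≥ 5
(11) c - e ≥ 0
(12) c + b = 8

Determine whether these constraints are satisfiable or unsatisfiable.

Unsatisfiable

Constraints 2, 3, 8, 9, and 11 give c − e ≥ 0, e − b ≥ 2, b − d ≥ 0, d − f ≥ -1, f − c ≥ 1.
Adding all 5 inequalities: the left sides telescope to 0, and the right sides sum to 0 + 2 + 0 + (-1) + 1 = 2. So 0 ≥ 2, which is false.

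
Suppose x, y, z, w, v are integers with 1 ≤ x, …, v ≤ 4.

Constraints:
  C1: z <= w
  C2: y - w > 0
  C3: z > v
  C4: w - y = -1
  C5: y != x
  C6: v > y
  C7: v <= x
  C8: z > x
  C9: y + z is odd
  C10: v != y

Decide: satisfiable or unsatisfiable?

Unsatisfiable

Constraints 1, 2, 6, 7, and 8 give x < z, z ≤ w, w < y, y < v, v ≤ x. Chaining: x < z ≤ w < y < v ≤ x, which forces x < x — impossible.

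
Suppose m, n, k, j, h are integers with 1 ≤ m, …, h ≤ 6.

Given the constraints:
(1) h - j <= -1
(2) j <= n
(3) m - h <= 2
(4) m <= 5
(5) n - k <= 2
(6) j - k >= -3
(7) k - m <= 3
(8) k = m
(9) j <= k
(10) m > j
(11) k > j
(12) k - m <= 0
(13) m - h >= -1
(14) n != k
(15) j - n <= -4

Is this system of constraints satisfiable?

Constraints 1, 3, 5, 12, and 15 give m − k ≥ 0, k − n ≥ -2, n − j ≥ 4, j − h ≥ 1, h − m ≥ -2.
Adding all 5 inequalities: the left sides telescope to 0, and the right sides sum to 0 + (-2) + 4 + 1 + (-2) = 1. So 0 ≥ 1, which is false.

Unsatisfiable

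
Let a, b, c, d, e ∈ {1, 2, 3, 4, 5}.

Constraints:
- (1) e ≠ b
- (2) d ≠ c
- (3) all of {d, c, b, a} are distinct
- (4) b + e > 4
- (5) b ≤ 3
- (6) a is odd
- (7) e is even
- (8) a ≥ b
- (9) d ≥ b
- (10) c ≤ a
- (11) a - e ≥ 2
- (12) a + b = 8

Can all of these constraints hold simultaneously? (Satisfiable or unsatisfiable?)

Satisfiable

One satisfying assignment is a = 5, b = 3, c = 1, d = 4, e = 2.
For the less obvious constraints — constraint 4: b + e = 5; constraint 11: a - e = 3 — and the others hold by inspection.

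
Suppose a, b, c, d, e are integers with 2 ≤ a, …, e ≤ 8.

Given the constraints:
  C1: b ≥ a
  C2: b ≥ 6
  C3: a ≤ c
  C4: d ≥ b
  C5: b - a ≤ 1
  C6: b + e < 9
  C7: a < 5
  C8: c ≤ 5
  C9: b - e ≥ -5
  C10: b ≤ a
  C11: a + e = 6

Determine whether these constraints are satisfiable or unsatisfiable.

From constraints 2 and 10: a ≥ b and b ≥ 6, so a ≥ 6. From constraints 3 and 8: a ≤ c and c ≤ 5, so a ≤ 5. But 5 < 6, so no value of a works.

Unsatisfiable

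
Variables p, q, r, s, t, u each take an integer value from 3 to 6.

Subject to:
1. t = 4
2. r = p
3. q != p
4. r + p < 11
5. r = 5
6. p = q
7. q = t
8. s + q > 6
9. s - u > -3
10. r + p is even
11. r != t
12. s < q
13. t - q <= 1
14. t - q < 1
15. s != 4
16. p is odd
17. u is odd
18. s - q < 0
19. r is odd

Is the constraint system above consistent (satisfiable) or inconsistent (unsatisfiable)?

Unsatisfiable

Constraint 5 fixes r = 5 and constraint 1 fixes t = 4. Constraints 2, 6, and 7 give r = p = q = t, so r = t. But 5 ≠ 4 — contradiction.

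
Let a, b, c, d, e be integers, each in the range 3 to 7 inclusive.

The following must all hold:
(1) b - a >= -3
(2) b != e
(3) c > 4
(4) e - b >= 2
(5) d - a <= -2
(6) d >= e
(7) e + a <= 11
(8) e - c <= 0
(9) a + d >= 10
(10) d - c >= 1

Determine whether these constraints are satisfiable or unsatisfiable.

Unsatisfiable

Constraints 1, 4, 5, 8, and 10 give c − e ≥ 0, e − b ≥ 2, b − a ≥ -3, a − d ≥ 2, d − c ≥ 1.
Adding all 5 inequalities: the left sides telescope to 0, and the right sides sum to 0 + 2 + (-3) + 2 + 1 = 2. So 0 ≥ 2, which is false.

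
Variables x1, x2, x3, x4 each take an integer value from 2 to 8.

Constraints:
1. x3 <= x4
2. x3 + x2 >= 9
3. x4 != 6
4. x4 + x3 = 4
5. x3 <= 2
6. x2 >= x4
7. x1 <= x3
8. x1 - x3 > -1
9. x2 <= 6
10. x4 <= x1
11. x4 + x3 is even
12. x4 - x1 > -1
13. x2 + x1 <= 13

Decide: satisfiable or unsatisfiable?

Unsatisfiable

From constraint 5: x3 ≤ 2. From constraint 9: x2 ≤ 6. Hence x3 + x2 ≤ 8. But constraint 2 requires x3 + x2 ≥ 9, and 9 > 8. Contradiction.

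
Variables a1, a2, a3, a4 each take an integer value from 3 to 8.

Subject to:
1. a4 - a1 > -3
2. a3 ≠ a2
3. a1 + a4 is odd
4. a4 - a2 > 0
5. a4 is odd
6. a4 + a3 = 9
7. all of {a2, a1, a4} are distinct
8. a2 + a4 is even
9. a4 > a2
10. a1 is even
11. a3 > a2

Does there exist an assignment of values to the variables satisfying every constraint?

Satisfiable

Try a1 = 6, a2 = 3, a3 = 4, a4 = 5.
Check constraint 1: a4 - a1 = -1; constraint 4: a4 - a2 = 2. The remaining constraints are straightforward to verify.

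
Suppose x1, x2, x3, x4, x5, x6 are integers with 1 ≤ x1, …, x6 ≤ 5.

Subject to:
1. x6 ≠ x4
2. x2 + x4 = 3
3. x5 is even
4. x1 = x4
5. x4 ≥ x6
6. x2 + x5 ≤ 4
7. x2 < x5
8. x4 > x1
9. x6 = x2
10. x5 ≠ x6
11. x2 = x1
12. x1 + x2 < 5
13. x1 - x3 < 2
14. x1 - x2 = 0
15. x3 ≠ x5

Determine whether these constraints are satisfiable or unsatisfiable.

From constraints 4, 9, and 11, x6 = x2 = x1 = x4, so x6 = x4. But constraint 1 says x6 ≠ x4. Contradiction.

Unsatisfiable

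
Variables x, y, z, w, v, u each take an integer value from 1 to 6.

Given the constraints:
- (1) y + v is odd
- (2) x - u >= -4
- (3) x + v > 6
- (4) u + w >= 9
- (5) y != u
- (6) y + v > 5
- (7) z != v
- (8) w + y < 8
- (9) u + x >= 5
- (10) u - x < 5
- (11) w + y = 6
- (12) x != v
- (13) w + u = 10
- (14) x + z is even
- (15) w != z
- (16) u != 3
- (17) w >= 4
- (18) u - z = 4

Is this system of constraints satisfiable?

Try x = 1, y = 1, z = 1, w = 5, v = 6, u = 5.
Check constraint 2: x - u = -4; constraint 3: x + v = 7. The remaining constraints are straightforward to verify.

Satisfiable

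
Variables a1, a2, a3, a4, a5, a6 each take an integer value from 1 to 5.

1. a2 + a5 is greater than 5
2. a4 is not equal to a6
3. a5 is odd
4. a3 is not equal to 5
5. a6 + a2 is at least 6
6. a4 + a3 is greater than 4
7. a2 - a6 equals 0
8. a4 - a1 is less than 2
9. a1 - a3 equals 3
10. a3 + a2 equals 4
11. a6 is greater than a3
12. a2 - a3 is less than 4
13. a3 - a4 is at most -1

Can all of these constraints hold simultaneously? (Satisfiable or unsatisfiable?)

One satisfying assignment is a1 = 4, a2 = 3, a3 = 1, a4 = 5, a5 = 5, a6 = 3.
For the less obvious constraints — constraint 1: a2 + a5 = 8; constraint 5: a6 + a2 = 6 — and the others hold by inspection.

Satisfiable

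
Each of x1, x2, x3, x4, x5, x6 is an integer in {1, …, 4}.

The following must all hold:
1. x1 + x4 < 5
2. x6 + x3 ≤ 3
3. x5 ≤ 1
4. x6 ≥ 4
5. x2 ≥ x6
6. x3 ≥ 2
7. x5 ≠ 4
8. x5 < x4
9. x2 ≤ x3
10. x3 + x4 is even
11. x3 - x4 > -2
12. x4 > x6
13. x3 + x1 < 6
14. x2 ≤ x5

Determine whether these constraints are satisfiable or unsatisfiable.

From constraints 4 and 5: x2 ≥ x6 and x6 ≥ 4, so x2 ≥ 4. From constraints 3 and 14: x2 ≤ x5 and x5 ≤ 1, so x2 ≤ 1. But 1 < 4, so no value of x2 works.

Unsatisfiable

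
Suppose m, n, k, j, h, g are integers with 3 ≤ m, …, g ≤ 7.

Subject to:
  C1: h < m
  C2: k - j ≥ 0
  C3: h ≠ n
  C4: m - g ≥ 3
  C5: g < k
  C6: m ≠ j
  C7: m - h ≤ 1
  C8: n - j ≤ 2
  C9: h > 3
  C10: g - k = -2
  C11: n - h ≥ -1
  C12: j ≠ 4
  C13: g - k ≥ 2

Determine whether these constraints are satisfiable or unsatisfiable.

Unsatisfiable

Constraints 2, 4, 7, 8, 11, and 13 give j − n ≥ -2, n − h ≥ -1, h − m ≥ -1, m − g ≥ 3, g − k ≥ 2, k − j ≥ 0.
Adding all 6 inequalities: the left sides telescope to 0, and the right sides sum to (-2) + (-1) + (-1) + 3 + 2 + 0 = 1. So 0 ≥ 1, which is false.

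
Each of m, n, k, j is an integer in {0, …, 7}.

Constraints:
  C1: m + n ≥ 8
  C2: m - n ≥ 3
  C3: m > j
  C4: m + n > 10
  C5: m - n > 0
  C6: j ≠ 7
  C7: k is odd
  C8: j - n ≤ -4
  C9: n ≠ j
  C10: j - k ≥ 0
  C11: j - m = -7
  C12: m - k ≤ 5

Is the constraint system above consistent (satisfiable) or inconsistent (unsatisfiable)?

Unsatisfiable

Constraints 2, 8, 10, and 12 give n − j ≥ 4, j − k ≥ 0, k − m ≥ -5, m − n ≥ 3.
Adding all 4 inequalities: the left sides telescope to 0, and the right sides sum to 4 + 0 + (-5) + 3 = 2. So 0 ≥ 2, which is false.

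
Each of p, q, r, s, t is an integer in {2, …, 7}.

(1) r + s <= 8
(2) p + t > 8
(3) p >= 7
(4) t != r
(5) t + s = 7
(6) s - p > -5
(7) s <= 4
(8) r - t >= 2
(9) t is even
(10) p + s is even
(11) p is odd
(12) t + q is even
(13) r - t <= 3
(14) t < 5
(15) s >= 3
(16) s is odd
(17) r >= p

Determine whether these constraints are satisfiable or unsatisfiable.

From constraints 3 and 17: r ≥ p ≥ 7. From constraint 15: s ≥ 3. Hence r + s ≥ 10. But constraint 1 requires r + s ≤ 8, and 8 < 10. Contradiction.

Unsatisfiable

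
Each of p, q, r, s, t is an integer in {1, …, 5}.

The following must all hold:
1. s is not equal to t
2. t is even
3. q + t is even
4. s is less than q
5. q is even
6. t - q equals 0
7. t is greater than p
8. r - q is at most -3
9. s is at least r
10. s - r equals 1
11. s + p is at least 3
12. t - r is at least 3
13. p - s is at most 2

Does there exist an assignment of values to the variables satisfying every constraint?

Setting (p, q, r, s, t) = (3, 4, 1, 2, 4) satisfies everything: constraint 6: t - q = 0; constraint 8: r - q = -3, and the others follow.

Satisfiable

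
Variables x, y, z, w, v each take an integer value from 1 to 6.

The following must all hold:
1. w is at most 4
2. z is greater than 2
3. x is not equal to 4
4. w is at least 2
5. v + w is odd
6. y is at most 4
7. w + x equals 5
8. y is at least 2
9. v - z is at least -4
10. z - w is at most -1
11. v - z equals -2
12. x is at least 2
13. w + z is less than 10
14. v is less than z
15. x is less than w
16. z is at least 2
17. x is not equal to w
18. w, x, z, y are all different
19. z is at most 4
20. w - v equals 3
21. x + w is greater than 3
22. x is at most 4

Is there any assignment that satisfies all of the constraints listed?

Unsatisfiable

Constraints 1, 4, 6, 8, 12, 16, 19, and 22 confine each of w, x, z, y to the 3 values {2, …, 4}.
Constraint 18 requires all 4 of them to be distinct, but only 3 values are available — impossible by the pigeonhole principle.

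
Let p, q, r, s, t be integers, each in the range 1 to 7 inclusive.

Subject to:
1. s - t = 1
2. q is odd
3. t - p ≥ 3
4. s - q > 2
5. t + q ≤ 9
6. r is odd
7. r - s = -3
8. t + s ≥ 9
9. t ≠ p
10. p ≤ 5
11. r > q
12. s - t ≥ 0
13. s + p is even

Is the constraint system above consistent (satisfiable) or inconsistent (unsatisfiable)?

Satisfiable

Setting (p, q, r, s, t) = (2, 1, 3, 6, 5) satisfies everything: constraint 1: s - t = 1; constraint 3: t - p = 3, and the others follow.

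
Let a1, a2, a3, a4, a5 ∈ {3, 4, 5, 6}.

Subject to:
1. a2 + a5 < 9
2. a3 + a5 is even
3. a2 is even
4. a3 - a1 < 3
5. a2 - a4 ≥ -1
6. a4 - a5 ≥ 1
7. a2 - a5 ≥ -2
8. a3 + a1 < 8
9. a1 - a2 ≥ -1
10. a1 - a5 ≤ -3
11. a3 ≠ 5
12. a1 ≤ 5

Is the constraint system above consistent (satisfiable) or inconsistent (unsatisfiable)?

Constraints 5, 6, 9, and 10 give a1 − a2 ≥ -1, a2 − a4 ≥ -1, a4 − a5 ≥ 1, a5 − a1 ≥ 3.
Adding all 4 inequalities: the left sides telescope to 0, and the right sides sum to (-1) + (-1) + 1 + 3 = 2. So 0 ≥ 2, which is false.

Unsatisfiable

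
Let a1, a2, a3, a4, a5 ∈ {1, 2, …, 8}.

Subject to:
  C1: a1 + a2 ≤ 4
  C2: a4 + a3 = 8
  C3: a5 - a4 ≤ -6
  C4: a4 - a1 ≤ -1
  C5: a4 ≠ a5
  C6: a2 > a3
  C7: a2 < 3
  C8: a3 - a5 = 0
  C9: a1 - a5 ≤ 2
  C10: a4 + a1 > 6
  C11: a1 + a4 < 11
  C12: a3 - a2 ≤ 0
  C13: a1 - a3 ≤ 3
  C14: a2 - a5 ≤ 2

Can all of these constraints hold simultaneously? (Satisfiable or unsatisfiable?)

Unsatisfiable

Constraints 3, 4, 12, 13, and 14 give a2 − a3 ≥ 0, a3 − a1 ≥ -3, a1 − a4 ≥ 1, a4 − a5 ≥ 6, a5 − a2 ≥ -2.
Adding all 5 inequalities: the left sides telescope to 0, and the right sides sum to 0 + (-3) + 1 + 6 + (-2) = 2. So 0 ≥ 2, which is false.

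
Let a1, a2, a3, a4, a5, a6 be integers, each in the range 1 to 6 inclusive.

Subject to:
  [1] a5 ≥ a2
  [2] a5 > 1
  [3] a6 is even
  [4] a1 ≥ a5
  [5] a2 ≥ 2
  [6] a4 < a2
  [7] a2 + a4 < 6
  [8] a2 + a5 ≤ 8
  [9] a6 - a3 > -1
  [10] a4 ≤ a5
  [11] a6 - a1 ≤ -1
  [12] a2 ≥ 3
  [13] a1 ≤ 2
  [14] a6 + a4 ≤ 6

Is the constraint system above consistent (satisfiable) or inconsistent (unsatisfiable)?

Unsatisfiable

From constraints 1 and 12: a5 ≥ a2 and a2 ≥ 3, so a5 ≥ 3. From constraints 4 and 13: a5 ≤ a1 and a1 ≤ 2, so a5 ≤ 2. But 2 < 3, so no value of a5 works.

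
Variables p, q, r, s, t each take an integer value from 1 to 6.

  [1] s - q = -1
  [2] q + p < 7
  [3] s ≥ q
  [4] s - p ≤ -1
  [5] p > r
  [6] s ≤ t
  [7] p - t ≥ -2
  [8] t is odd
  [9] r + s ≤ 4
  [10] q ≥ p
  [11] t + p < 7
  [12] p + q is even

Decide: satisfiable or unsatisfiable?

Constraints 3, 4, and 10 give p ≤ q, q ≤ s, s < p. Chaining: p ≤ q ≤ s < p, which forces p < p — impossible.

Unsatisfiable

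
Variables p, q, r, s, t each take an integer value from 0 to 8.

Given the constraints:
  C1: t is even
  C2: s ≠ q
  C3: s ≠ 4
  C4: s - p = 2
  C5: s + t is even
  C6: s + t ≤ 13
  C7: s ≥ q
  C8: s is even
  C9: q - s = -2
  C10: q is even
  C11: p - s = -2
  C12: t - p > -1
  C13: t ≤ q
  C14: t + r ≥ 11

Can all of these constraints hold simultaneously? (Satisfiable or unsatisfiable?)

Satisfiable

Setting (p, q, r, s, t) = (4, 4, 7, 6, 4) satisfies everything: constraint 4: s - p = 2; constraint 6: s + t = 10; constraint 9: q - s = -2, and the others follow.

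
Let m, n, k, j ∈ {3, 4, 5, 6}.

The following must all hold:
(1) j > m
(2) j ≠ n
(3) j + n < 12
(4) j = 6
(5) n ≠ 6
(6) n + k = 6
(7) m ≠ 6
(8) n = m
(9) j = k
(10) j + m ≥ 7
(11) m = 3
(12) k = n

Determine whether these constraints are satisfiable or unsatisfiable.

Unsatisfiable

Constraint 4 fixes j = 6 and constraint 11 fixes m = 3. Constraints 8, 9, and 12 give j = k = n = m, so j = m. But 6 ≠ 3 — contradiction.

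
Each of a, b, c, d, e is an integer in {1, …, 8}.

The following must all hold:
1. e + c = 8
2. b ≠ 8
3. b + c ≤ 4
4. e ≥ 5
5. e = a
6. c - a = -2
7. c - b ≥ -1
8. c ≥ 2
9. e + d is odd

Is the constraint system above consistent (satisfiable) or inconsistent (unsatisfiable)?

Satisfiable

The assignment a = 5, b = 1, c = 3, d = 4, e = 5 works:
  constraint 1 holds since e + c = 8.
  constraint 3 holds since b + c = 4.
  constraint 6 holds since c - a = -2.
The rest check out directly.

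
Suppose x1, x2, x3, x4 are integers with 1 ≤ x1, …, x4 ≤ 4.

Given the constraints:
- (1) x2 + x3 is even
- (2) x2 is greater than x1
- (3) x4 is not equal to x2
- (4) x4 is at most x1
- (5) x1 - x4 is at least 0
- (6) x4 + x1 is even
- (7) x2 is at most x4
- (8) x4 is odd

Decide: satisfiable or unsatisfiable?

Constraints 2, 5, and 7 give x2 ≤ x4, x4 ≤ x1, x1 < x2. Chaining: x2 ≤ x4 ≤ x1 < x2, which forces x2 < x2 — impossible.

Unsatisfiable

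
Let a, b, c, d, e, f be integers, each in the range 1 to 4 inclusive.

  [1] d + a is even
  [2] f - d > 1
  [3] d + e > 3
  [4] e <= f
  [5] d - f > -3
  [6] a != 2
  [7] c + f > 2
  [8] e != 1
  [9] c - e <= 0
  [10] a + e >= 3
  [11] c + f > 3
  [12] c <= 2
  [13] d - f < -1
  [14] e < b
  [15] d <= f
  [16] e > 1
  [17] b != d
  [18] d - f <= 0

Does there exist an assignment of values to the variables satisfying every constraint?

Try a = 4, b = 3, c = 1, d = 2, e = 2, f = 4.
Check constraint 2: f - d = 2; constraint 3: d + e = 4. The remaining constraints are straightforward to verify.

Satisfiable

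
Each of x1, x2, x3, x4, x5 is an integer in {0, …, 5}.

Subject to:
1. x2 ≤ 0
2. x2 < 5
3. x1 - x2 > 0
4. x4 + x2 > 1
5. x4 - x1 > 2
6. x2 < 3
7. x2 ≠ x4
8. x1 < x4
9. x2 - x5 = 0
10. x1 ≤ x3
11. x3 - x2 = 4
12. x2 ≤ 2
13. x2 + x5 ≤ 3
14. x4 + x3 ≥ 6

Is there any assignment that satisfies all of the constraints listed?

Satisfiable

One satisfying assignment is x1 = 1, x2 = 0, x3 = 4, x4 = 4, x5 = 0.
For the less obvious constraints — constraint 3: x1 - x2 = 1; constraint 4: x4 + x2 = 4; constraint 5: x4 - x1 = 3 — and the others hold by inspection.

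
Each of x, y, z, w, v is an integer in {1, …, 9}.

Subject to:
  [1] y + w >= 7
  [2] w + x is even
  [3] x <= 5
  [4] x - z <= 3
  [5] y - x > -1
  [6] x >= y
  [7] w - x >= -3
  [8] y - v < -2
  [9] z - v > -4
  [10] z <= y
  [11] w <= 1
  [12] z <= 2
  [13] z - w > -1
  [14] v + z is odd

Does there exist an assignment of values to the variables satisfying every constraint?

From constraints 3 and 6: y ≤ x ≤ 5. From constraint 11: w ≤ 1. Hence y + w ≤ 6. But constraint 1 requires y + w ≥ 7, and 7 > 6. Contradiction.

Unsatisfiable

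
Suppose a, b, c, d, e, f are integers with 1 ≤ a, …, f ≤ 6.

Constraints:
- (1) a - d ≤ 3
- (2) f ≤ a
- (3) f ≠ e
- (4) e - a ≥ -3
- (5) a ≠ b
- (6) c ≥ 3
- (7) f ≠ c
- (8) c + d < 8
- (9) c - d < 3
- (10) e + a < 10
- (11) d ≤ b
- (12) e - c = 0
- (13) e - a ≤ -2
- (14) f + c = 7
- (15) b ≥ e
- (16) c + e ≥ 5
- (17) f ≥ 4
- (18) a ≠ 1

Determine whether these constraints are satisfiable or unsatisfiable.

Satisfiable

One satisfying assignment is a = 6, b = 4, c = 3, d = 3, e = 3, f = 4.
For the less obvious constraints — constraint 1: a - d = 3; constraint 4: e - a = -3 — and the others hold by inspection.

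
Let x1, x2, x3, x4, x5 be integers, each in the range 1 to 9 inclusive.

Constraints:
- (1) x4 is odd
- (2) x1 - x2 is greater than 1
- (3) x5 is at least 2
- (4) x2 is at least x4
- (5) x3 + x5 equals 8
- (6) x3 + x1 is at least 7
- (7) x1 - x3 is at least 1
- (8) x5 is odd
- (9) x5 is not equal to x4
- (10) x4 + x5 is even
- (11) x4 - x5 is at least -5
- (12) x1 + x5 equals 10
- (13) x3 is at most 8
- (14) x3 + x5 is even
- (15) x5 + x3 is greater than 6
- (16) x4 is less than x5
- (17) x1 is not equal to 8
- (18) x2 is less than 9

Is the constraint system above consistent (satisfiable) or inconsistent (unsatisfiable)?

Satisfiable

One satisfying assignment is x1 = 5, x2 = 3, x3 = 3, x4 = 3, x5 = 5.
For the less obvious constraints — constraint 2: x1 - x2 = 2; constraint 5: x3 + x5 = 8; constraint 6: x3 + x1 = 8 — and the others hold by inspection.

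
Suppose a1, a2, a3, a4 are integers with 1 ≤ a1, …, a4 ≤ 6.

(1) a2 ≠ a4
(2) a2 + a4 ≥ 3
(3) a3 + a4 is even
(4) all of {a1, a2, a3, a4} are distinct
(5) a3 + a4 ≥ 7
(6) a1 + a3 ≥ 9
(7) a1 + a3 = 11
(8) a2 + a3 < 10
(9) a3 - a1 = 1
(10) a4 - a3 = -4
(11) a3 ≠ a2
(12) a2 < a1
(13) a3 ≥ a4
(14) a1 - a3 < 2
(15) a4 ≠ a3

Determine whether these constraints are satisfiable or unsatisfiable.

Satisfiable

Try a1 = 5, a2 = 1, a3 = 6, a4 = 2.
Check constraint 2: a2 + a4 = 3; constraint 5: a3 + a4 = 8; constraint 6: a1 + a3 = 11. The remaining constraints are straightforward to verify.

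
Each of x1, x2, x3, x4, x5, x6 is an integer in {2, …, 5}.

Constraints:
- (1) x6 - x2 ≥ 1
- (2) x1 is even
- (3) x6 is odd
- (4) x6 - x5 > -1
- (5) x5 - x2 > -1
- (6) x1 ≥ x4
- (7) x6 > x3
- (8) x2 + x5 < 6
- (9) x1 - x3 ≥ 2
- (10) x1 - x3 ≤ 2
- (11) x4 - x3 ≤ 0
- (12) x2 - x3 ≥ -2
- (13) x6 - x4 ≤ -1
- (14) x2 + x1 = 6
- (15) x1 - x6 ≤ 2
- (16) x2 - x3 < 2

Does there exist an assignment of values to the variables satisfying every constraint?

Unsatisfiable

Constraints 9, 11, 13, and 15 give x6 − x1 ≥ -2, x1 − x3 ≥ 2, x3 − x4 ≥ 0, x4 − x6 ≥ 1.
Adding all 4 inequalities: the left sides telescope to 0, and the right sides sum to (-2) + 2 + 0 + 1 = 1. So 0 ≥ 1, which is false.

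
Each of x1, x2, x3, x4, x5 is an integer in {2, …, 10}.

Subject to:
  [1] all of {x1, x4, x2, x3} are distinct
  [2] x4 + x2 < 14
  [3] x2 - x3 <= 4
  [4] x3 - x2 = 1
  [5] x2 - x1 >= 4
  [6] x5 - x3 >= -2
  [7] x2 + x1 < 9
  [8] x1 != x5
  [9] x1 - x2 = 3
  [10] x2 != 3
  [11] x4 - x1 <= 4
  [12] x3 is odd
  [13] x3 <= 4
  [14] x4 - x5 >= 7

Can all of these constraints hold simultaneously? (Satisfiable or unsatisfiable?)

Constraints 3, 5, 6, 11, and 14 give x2 − x1 ≥ 4, x1 − x4 ≥ -4, x4 − x5 ≥ 7, x5 − x3 ≥ -2, x3 − x2 ≥ -4.
Adding all 5 inequalities: the left sides telescope to 0, and the right sides sum to 4 + (-4) + 7 + (-2) + (-4) = 1. So 0 ≥ 1, which is false.

Unsatisfiable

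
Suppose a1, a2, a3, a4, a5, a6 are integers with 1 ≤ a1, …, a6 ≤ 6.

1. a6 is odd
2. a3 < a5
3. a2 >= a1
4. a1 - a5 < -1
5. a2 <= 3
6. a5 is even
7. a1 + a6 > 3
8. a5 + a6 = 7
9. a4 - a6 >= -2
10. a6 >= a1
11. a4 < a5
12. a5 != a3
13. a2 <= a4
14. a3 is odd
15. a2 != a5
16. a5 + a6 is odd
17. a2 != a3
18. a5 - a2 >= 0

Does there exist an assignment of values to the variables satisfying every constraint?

Satisfiable

The assignment a1 = 1, a2 = 1, a3 = 3, a4 = 1, a5 = 4, a6 = 3 works:
  constraint 4 holds since a1 - a5 = -3.
  constraint 7 holds since a1 + a6 = 4.
  constraint 8 holds since a5 + a6 = 7.
The rest check out directly.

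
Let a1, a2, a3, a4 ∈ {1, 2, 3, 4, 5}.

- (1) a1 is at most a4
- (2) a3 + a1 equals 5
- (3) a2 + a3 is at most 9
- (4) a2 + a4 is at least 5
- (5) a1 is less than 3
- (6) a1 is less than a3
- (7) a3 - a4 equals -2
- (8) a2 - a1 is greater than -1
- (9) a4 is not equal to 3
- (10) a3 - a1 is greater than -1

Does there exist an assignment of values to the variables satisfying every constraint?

Satisfiable

Try a1 = 2, a2 = 3, a3 = 3, a4 = 5.
Check constraint 2: a3 + a1 = 5; constraint 3: a2 + a3 = 6; constraint 4: a2 + a4 = 8. The remaining constraints are straightforward to verify.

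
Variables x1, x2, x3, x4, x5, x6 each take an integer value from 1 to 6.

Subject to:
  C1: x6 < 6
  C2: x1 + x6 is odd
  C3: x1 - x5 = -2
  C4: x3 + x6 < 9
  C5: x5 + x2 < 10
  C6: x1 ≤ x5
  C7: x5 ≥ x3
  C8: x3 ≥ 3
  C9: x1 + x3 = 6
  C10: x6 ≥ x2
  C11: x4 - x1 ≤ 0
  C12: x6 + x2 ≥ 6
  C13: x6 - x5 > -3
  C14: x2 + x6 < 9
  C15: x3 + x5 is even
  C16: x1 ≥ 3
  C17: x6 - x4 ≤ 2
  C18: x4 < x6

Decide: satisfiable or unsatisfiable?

The assignment x1 = 3, x2 = 3, x3 = 3, x4 = 3, x5 = 5, x6 = 4 works:
  constraint 3 holds since x1 - x5 = -2.
  constraint 4 holds since x3 + x6 = 7.
The rest check out directly.

Satisfiable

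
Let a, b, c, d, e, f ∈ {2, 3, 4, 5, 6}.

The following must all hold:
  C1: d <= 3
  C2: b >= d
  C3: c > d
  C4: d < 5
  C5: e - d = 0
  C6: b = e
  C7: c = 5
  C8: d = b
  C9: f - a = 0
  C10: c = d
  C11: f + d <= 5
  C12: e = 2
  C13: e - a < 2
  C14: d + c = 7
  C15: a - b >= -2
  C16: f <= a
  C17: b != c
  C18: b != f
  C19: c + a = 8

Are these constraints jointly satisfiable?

Constraint 7 fixes c = 5 and constraint 12 fixes e = 2. Constraints 6, 8, and 10 give c = d = b = e, so c = e. But 5 ≠ 2 — contradiction.

Unsatisfiable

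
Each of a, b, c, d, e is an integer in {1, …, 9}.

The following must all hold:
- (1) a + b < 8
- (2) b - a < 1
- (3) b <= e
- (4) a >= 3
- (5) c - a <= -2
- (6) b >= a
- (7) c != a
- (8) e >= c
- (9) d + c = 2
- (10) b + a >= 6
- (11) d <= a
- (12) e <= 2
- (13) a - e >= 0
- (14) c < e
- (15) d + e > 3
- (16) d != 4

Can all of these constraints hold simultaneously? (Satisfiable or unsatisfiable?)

From constraints 4 and 6: b ≥ a and a ≥ 3, so b ≥ 3. From constraints 3 and 12: b ≤ e and e ≤ 2, so b ≤ 2. But 2 < 3, so no value of b works.

Unsatisfiable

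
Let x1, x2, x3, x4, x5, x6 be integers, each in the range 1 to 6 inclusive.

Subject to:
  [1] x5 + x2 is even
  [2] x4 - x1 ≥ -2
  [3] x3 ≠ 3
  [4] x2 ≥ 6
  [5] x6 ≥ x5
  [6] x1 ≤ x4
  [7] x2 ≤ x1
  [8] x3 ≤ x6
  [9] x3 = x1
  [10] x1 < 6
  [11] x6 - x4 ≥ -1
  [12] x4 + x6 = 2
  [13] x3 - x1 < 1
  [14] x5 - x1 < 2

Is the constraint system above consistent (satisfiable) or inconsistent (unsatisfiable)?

Unsatisfiable

From constraints 4 and 7: x1 ≥ x2 and x2 ≥ 6, so x1 ≥ 6. From constraint 10: x1 ≤ 5. But 5 < 6, so no value of x1 works.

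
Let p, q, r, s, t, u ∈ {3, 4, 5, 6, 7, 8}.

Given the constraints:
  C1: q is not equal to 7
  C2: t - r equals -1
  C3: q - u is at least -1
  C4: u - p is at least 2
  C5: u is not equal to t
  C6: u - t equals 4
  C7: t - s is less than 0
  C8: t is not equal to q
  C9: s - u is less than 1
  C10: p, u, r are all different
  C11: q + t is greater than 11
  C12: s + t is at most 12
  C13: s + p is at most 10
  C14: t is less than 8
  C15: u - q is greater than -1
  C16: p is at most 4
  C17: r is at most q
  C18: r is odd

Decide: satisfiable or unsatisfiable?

Satisfiable

Take p = 4, q = 8, r = 5, s = 6, t = 4, u = 8. Then constraint 2: t - r = -1; constraint 3: q - u = 0; constraint 4: u - p = 4, and every other listed constraint is also met.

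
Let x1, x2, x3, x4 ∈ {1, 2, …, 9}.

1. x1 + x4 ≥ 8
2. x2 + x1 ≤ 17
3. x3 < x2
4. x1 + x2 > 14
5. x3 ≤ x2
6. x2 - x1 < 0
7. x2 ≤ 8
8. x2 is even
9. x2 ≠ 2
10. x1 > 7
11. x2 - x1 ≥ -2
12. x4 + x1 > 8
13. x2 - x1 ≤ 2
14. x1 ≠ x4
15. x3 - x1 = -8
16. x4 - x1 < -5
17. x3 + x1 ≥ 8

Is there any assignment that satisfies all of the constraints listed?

One satisfying assignment is x1 = 9, x2 = 8, x3 = 1, x4 = 2.
For the less obvious constraints — constraint 1: x1 + x4 = 11; constraint 2: x2 + x1 = 17; constraint 4: x1 + x2 = 17 — and the others hold by inspection.

Satisfiable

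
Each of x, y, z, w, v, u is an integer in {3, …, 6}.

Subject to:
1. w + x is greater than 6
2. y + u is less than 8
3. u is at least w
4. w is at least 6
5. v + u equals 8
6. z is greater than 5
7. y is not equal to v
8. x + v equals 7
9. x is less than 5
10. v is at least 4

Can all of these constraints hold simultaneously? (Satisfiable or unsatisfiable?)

From constraint 10: v ≥ 4. From constraints 3 and 4: u ≥ w ≥ 6. Hence v + u ≥ 10. But constraint 5 requires v + u = 8, and 8 < 10. Contradiction.

Unsatisfiable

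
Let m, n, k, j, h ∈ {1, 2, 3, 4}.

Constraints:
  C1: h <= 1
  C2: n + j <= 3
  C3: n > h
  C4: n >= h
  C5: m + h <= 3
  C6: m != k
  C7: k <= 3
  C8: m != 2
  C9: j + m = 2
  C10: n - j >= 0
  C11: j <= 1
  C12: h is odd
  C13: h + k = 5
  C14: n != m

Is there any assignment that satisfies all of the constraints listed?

Unsatisfiable

From constraint 1: h ≤ 1. From constraint 7: k ≤ 3. Hence h + k ≤ 4. But constraint 13 requires h + k = 5, and 5 > 4. Contradiction.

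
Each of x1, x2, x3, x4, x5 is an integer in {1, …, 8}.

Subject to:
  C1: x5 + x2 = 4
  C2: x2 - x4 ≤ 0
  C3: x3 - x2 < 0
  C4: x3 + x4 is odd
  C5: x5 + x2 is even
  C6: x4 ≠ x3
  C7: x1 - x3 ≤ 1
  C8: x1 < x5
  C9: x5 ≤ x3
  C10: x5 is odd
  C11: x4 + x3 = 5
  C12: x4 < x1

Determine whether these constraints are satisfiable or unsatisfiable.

Constraints 2, 3, 8, 9, and 12 give x4 < x1, x1 < x5, x5 ≤ x3, x3 < x2, x2 ≤ x4. Chaining: x4 < x1 < x5 ≤ x3 < x2 ≤ x4, which forces x4 < x4 — impossible.

Unsatisfiable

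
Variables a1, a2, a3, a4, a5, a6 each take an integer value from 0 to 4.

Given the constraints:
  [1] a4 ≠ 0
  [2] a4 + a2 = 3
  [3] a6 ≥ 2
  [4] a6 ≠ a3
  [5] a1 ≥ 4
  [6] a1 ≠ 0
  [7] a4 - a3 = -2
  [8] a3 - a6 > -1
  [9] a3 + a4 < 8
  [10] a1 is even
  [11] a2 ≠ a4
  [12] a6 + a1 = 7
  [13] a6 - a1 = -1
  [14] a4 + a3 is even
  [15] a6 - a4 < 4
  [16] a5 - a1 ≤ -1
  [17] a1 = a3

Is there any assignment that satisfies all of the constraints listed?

The assignment a1 = 4, a2 = 1, a3 = 4, a4 = 2, a5 = 1, a6 = 3 works:
  constraint 2 holds since a4 + a2 = 3.
  constraint 7 holds since a4 - a3 = -2.
The rest check out directly.

Satisfiable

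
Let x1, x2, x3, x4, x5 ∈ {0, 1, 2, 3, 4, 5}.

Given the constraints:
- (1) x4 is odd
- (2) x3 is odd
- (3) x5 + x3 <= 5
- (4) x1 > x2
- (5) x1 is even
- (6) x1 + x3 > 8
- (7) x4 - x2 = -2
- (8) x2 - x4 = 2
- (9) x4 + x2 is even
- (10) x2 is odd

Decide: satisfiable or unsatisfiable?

Setting (x1, x2, x3, x4, x5) = (4, 3, 5, 1, 0) satisfies everything: constraint 3: x5 + x3 = 5; constraint 6: x1 + x3 = 9, and the others follow.

Satisfiable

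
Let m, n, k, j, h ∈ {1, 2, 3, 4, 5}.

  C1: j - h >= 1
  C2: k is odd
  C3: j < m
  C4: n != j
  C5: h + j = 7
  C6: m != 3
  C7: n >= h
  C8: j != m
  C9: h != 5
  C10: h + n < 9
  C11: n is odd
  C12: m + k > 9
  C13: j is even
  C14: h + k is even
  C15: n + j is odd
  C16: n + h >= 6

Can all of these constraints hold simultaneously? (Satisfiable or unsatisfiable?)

One satisfying assignment is m = 5, n = 5, k = 5, j = 4, h = 3.
For the less obvious constraints — constraint 1: j - h = 1; constraint 5: h + j = 7; constraint 10: h + n = 8 — and the others hold by inspection.

Satisfiable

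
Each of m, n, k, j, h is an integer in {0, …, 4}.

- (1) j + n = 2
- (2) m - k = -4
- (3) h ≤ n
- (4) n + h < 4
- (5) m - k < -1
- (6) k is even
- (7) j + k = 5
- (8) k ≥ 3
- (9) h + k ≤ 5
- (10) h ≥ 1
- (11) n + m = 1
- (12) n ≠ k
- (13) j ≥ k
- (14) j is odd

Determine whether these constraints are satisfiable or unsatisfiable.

Unsatisfiable

From constraints 8 and 13: j ≥ k ≥ 3. From constraints 3 and 10: n ≥ h ≥ 1. Hence j + n ≥ 4. But constraint 1 requires j + n = 2, and 2 < 4. Contradiction.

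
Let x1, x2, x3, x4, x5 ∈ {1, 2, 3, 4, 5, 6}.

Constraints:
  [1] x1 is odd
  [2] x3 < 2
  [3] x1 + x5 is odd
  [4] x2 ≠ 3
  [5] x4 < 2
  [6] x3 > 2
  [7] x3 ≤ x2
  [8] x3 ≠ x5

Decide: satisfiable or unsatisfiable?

From constraint 6: x3 ≥ 3. From constraint 2: x3 ≤ 1. But 1 < 3, so no value of x3 works.

Unsatisfiable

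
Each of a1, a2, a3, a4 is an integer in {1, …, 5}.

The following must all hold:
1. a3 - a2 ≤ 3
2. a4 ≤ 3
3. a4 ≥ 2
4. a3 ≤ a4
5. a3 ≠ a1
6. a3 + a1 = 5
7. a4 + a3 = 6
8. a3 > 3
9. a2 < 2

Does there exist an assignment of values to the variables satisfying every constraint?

Unsatisfiable

From constraint 8: a3 ≥ 4. From constraints 2 and 4: a3 ≤ a4 and a4 ≤ 3, so a3 ≤ 3. But 3 < 4, so no value of a3 works.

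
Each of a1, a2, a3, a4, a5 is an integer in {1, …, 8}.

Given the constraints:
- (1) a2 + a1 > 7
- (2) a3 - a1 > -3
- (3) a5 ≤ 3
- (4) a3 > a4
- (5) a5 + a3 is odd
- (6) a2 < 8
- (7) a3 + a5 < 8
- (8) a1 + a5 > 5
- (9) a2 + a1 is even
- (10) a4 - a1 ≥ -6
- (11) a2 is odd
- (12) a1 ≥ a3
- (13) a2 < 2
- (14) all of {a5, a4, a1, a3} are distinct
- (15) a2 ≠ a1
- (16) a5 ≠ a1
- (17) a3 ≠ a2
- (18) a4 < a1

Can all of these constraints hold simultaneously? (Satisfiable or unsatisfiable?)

Satisfiable

Setting (a1, a2, a3, a4, a5) = (7, 1, 6, 4, 1) satisfies everything: constraint 1: a2 + a1 = 8; constraint 2: a3 - a1 = -1; constraint 7: a3 + a5 = 7, and the others follow.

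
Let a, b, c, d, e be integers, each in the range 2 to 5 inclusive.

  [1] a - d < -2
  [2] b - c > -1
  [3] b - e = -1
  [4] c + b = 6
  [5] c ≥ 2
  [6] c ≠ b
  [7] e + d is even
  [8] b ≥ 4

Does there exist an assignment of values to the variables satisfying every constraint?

One satisfying assignment is a = 2, b = 4, c = 2, d = 5, e = 5.
For the less obvious constraints — constraint 1: a - d = -3; constraint 2: b - c = 2; constraint 3: b - e = -1 — and the others hold by inspection.

Satisfiable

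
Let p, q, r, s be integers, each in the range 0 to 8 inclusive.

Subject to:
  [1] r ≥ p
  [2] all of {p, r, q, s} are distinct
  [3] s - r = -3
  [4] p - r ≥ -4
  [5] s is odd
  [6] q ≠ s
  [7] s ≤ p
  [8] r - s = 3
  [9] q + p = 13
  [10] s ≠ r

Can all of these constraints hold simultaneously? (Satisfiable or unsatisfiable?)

Satisfiable

One satisfying assignment is p = 7, q = 6, r = 8, s = 5.
For the less obvious constraints — constraint 3: s - r = -3; constraint 4: p - r = -1 — and the others hold by inspection.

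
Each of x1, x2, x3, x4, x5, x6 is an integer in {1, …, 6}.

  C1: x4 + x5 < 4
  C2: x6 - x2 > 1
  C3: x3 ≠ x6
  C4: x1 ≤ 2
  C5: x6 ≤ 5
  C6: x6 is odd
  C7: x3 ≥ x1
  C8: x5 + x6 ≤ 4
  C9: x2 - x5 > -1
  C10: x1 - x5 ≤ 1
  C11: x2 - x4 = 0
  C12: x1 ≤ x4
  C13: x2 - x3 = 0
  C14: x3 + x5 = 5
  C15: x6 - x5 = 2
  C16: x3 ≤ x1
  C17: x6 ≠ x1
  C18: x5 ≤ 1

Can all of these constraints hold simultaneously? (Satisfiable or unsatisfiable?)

Unsatisfiable

From constraints 4 and 16: x3 ≤ x1 ≤ 2. From constraint 18: x5 ≤ 1. Hence x3 + x5 ≤ 3. But constraint 14 requires x3 + x5 = 5, and 5 > 3. Contradiction.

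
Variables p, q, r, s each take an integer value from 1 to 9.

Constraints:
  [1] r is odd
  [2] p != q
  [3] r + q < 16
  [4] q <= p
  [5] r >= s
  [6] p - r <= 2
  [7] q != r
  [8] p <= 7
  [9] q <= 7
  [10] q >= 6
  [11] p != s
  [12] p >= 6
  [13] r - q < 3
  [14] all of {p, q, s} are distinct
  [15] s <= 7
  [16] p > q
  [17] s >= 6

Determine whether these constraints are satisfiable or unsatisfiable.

Constraints 8, 9, 10, 12, 15, and 17 confine each of p, q, s to the 2 values {6, 7}.
Constraint 14 requires all 3 of them to be distinct, but only 2 values are available — impossible by the pigeonhole principle.

Unsatisfiable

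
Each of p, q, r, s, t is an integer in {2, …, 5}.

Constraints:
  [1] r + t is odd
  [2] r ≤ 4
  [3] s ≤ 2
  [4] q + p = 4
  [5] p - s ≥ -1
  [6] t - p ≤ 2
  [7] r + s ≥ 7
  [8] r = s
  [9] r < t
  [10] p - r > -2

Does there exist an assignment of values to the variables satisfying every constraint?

From constraint 2: r ≤ 4. From constraint 3: s ≤ 2. Hence r + s ≤ 6. But constraint 7 requires r + s ≥ 7, and 7 > 6. Contradiction.

Unsatisfiable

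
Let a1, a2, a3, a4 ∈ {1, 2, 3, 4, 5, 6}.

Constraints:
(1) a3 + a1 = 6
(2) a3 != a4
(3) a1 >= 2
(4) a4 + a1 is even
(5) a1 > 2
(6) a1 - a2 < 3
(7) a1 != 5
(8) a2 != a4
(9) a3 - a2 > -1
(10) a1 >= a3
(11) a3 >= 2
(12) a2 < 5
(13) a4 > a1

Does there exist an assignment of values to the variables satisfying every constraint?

Satisfiable

The assignment a1 = 3, a2 = 3, a3 = 3, a4 = 5 works:
  constraint 1 holds since a3 + a1 = 6.
  constraint 6 holds since a1 - a2 = 0.
The rest check out directly.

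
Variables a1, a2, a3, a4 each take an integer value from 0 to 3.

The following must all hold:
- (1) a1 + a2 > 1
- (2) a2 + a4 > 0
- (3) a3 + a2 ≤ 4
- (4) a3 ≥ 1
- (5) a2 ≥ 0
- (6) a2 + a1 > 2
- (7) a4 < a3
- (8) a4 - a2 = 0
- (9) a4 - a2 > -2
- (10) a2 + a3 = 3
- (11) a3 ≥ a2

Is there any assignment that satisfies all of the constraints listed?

Satisfiable

Take a1 = 2, a2 = 1, a3 = 2, a4 = 1. Then constraint 1: a1 + a2 = 3; constraint 2: a2 + a4 = 2, and every other listed constraint is also met.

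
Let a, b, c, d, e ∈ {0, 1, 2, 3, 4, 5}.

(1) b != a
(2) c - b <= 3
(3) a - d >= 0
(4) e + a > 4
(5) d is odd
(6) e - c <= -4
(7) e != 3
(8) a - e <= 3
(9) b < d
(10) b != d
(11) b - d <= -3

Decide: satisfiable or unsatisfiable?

Unsatisfiable

Constraints 2, 3, 6, 8, and 11 give a − d ≥ 0, d − b ≥ 3, b − c ≥ -3, c − e ≥ 4, e − a ≥ -3.
Adding all 5 inequalities: the left sides telescope to 0, and the right sides sum to 0 + 3 + (-3) + 4 + (-3) = 1. So 0 ≥ 1, which is false.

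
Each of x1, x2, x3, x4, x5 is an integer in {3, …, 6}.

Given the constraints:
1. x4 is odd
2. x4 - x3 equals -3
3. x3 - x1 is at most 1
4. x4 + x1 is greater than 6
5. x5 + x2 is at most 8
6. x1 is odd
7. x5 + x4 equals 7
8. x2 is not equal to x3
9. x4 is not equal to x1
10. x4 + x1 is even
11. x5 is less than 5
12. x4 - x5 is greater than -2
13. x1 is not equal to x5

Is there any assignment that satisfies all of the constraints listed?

Satisfiable

Setting (x1, x2, x3, x4, x5) = (5, 3, 6, 3, 4) satisfies everything: constraint 2: x4 - x3 = -3; constraint 3: x3 - x1 = 1; constraint 4: x4 + x1 = 8, and the others follow.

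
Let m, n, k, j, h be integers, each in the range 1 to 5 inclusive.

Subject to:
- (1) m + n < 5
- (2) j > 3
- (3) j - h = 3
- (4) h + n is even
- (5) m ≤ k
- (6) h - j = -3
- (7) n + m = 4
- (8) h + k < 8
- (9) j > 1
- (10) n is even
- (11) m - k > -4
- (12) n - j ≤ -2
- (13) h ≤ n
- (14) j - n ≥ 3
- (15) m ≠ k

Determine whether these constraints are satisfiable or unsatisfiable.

Satisfiable

Try m = 2, n = 2, k = 5, j = 5, h = 2.
Check constraint 1: m + n = 4; constraint 3: j - h = 3. The remaining constraints are straightforward to verify.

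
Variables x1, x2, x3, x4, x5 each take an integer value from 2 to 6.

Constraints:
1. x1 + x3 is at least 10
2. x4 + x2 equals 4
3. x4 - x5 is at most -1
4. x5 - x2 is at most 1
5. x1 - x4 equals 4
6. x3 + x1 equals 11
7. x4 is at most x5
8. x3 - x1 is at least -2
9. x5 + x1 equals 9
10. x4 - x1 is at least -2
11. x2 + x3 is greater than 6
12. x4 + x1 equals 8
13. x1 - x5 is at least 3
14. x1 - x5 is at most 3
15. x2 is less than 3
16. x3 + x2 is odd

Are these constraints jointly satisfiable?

Unsatisfiable

Constraints 3, 10, and 13 give x4 − x1 ≥ -2, x1 − x5 ≥ 3, x5 − x4 ≥ 1.
Adding all 3 inequalities: the left sides telescope to 0, and the right sides sum to (-2) + 3 + 1 = 2. So 0 ≥ 2, which is false.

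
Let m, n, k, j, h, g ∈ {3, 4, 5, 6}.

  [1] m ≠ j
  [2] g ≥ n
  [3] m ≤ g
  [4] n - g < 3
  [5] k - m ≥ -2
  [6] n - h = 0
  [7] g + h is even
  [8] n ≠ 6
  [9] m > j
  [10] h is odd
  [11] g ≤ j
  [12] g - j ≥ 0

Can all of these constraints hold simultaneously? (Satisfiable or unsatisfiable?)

Unsatisfiable

Constraints 3, 9, and 11 give g ≤ j, j < m, m ≤ g. Chaining: g ≤ j < m ≤ g, which forces g < g — impossible.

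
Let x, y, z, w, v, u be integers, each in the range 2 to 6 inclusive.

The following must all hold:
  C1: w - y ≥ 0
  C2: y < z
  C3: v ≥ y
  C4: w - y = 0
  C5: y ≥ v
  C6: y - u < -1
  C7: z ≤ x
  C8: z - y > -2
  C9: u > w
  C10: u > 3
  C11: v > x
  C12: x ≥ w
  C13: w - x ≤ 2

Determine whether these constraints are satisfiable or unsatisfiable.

Constraints 2, 5, 7, and 11 give v ≤ y, y < z, z ≤ x, x < v. Chaining: v ≤ y < z ≤ x < v, which forces v < v — impossible.

Unsatisfiable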